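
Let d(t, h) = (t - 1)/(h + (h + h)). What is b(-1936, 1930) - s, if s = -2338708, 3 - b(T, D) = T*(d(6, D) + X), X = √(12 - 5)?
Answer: 1354114637/579 + 1936*√7 ≈ 2.3438e+6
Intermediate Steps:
d(t, h) = (-1 + t)/(3*h) (d(t, h) = (-1 + t)/(h + 2*h) = (-1 + t)/((3*h)) = (-1 + t)*(1/(3*h)) = (-1 + t)/(3*h))
X = √7 ≈ 2.6458
b(T, D) = 3 - T*(√7 + 5/(3*D)) (b(T, D) = 3 - T*((-1 + 6)/(3*D) + √7) = 3 - T*((⅓)*5/D + √7) = 3 - T*(5/(3*D) + √7) = 3 - T*(√7 + 5/(3*D)))
b(-1936, 1930) - s = (3 - 1*(-1936)*√7 - 5/3*(-1936)/1930) - 1*(-2338708) = (3 + 1936*√7 - 5/3*(-1936)*1/1930) + 2338708 = (3 + 1936*√7 + 968/579) + 2338708 = (2705/579 + 1936*√7) + 2338708 = 1354114637/579 + 1936*√7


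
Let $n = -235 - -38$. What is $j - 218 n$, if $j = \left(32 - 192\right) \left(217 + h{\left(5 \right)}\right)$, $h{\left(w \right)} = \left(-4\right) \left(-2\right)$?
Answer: $6946$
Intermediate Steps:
$h{\left(w \right)} = 8$
$j = -36000$ ($j = \left(32 - 192\right) \left(217 + 8\right) = \left(-160\right) 225 = -36000$)
$n = -197$ ($n = -235 + 38 = -197$)
$j - 218 n = -36000 - -42946 = -36000 + 42946 = 6946$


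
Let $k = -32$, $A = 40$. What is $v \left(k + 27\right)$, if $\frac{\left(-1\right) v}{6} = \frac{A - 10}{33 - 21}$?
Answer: $75$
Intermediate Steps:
$v = -15$ ($v = - 6 \frac{40 - 10}{33 - 21} = - 6 \cdot \frac{30}{12} = - 6 \cdot 30 \cdot \frac{1}{12} = \left(-6\right) \frac{5}{2} = -15$)
$v \left(k + 27\right) = - 15 \left(-32 + 27\right) = \left(-15\right) \left(-5\right) = 75$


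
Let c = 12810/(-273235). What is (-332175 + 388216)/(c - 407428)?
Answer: -3062472527/22264720478 ≈ -0.13755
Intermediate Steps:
c = -2562/54647 (c = 12810*(-1/273235) = -2562/54647 ≈ -0.046883)
(-332175 + 388216)/(c - 407428) = (-332175 + 388216)/(-2562/54647 - 407428) = 56041/(-22264720478/54647) = 56041*(-54647/22264720478) = -3062472527/22264720478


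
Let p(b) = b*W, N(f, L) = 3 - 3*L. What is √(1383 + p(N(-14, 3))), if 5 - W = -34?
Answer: √1149 ≈ 33.897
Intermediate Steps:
W = 39 (W = 5 - 1*(-34) = 5 + 34 = 39)
p(b) = 39*b (p(b) = b*39 = 39*b)
√(1383 + p(N(-14, 3))) = √(1383 + 39*(3 - 3*3)) = √(1383 + 39*(3 - 9)) = √(1383 + 39*(-6)) = √(1383 - 234) = √1149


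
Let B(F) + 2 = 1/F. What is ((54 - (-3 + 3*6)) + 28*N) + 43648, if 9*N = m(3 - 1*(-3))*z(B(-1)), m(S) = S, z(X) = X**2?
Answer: 43855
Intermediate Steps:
B(F) = -2 + 1/F
N = 6 (N = ((3 - 1*(-3))*(-2 + 1/(-1))**2)/9 = ((3 + 3)*(-2 - 1)**2)/9 = (6*(-3)**2)/9 = (6*9)/9 = (1/9)*54 = 6)
((54 - (-3 + 3*6)) + 28*N) + 43648 = ((54 - (-3 + 3*6)) + 28*6) + 43648 = ((54 - (-3 + 18)) + 168) + 43648 = ((54 - 1*15) + 168) + 43648 = ((54 - 15) + 168) + 43648 = (39 + 168) + 43648 = 207 + 43648 = 43855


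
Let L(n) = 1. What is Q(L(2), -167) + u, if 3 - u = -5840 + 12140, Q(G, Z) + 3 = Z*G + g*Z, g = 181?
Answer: -36694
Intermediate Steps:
Q(G, Z) = -3 + 181*Z + G*Z (Q(G, Z) = -3 + (Z*G + 181*Z) = -3 + (G*Z + 181*Z) = -3 + (181*Z + G*Z) = -3 + 181*Z + G*Z)
u = -6297 (u = 3 - (-5840 + 12140) = 3 - 1*6300 = 3 - 6300 = -6297)
Q(L(2), -167) + u = (-3 + 181*(-167) + 1*(-167)) - 6297 = (-3 - 30227 - 167) - 6297 = -30397 - 6297 = -36694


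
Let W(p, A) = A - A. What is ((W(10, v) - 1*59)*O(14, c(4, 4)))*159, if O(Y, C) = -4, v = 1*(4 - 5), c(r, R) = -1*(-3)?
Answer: 37524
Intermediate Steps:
c(r, R) = 3
v = -1 (v = 1*(-1) = -1)
W(p, A) = 0
((W(10, v) - 1*59)*O(14, c(4, 4)))*159 = ((0 - 1*59)*(-4))*159 = ((0 - 59)*(-4))*159 = -59*(-4)*159 = 236*159 = 37524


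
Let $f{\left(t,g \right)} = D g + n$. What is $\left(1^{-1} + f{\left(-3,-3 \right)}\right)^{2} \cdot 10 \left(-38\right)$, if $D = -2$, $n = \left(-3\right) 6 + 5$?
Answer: $-13680$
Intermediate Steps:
$n = -13$ ($n = -18 + 5 = -13$)
$f{\left(t,g \right)} = -13 - 2 g$ ($f{\left(t,g \right)} = - 2 g - 13 = -13 - 2 g$)
$\left(1^{-1} + f{\left(-3,-3 \right)}\right)^{2} \cdot 10 \left(-38\right) = \left(1^{-1} - 7\right)^{2} \cdot 10 \left(-38\right) = \left(1 + \left(-13 + 6\right)\right)^{2} \cdot 10 \left(-38\right) = \left(1 - 7\right)^{2} \cdot 10 \left(-38\right) = \left(-6\right)^{2} \cdot 10 \left(-38\right) = 36 \cdot 10 \left(-38\right) = 360 \left(-38\right) = -13680$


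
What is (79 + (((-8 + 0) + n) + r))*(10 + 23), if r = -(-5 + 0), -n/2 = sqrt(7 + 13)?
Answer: 2508 - 132*sqrt(5) ≈ 2212.8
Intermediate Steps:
n = -4*sqrt(5) (n = -2*sqrt(7 + 13) = -4*sqrt(5) ≈ -8.9443)
r = 5 (r = -1*(-5) = 5)
(79 + (((-8 + 0) + n) + r))*(10 + 23) = (79 + (((-8 + 0) - 4*sqrt(5)) + 5))*(10 + 23) = (79 + ((-8 - 4*sqrt(5)) + 5))*33 = (79 + (-3 - 4*sqrt(5)))*33 = (76 - 4*sqrt(5))*33 = 2508 - 132*sqrt(5)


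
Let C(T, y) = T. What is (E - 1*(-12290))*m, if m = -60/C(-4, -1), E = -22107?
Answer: -147255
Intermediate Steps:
m = 15 (m = -60/(-4) = -60*(-¼) = 15)
(E - 1*(-12290))*m = (-22107 - 1*(-12290))*15 = (-22107 + 12290)*15 = -9817*15 = -147255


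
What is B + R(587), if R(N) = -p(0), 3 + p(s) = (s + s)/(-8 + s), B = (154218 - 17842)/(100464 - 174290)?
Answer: 42551/36913 ≈ 1.1527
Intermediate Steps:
B = -68188/36913 (B = 136376/(-73826) = 136376*(-1/73826) = -68188/36913 ≈ -1.8473)
p(s) = -3 + 2*s/(-8 + s) (p(s) = -3 + (s + s)/(-8 + s) = -3 + (2*s)/(-8 + s) = -3 + 2*s/(-8 + s))
R(N) = 3 (R(N) = -(24 - 1*0)/(-8 + 0) = -(24 + 0)/(-8) = -(-1)*24/8 = -1*(-3) = 3)
B + R(587) = -68188/36913 + 3 = 42551/36913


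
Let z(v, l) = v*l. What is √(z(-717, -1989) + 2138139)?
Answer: 6*√99007 ≈ 1887.9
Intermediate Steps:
z(v, l) = l*v
√(z(-717, -1989) + 2138139) = √(-1989*(-717) + 2138139) = √(1426113 + 2138139) = √3564252 = 6*√99007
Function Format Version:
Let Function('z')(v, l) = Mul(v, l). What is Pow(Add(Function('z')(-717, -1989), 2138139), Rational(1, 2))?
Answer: Mul(6, Pow(99007, Rational(1, 2))) ≈ 1887.9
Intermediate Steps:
Function('z')(v, l) = Mul(l, v)
Pow(Add(Function('z')(-717, -1989), 2138139), Rational(1, 2)) = Pow(Add(Mul(-1989, -717), 2138139), Rational(1, 2)) = Pow(Add(1426113, 2138139), Rational(1, 2)) = Pow(3564252, Rational(1, 2)) = Mul(6, Pow(99007, Rational(1, 2)))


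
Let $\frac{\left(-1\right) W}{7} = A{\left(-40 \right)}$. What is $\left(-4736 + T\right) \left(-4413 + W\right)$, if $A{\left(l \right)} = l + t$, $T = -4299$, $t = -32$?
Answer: $35317815$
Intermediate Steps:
$A{\left(l \right)} = -32 + l$ ($A{\left(l \right)} = l - 32 = -32 + l$)
$W = 504$ ($W = - 7 \left(-32 - 40\right) = \left(-7\right) \left(-72\right) = 504$)
$\left(-4736 + T\right) \left(-4413 + W\right) = \left(-4736 - 4299\right) \left(-4413 + 504\right) = \left(-9035\right) \left(-3909\right) = 35317815$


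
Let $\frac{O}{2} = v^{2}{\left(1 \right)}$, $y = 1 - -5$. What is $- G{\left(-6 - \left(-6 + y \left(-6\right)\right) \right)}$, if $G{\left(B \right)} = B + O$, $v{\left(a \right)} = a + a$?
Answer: $-44$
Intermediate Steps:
$v{\left(a \right)} = 2 a$
$y = 6$ ($y = 1 + 5 = 6$)
$O = 8$ ($O = 2 \left(2 \cdot 1\right)^{2} = 2 \cdot 2^{2} = 2 \cdot 4 = 8$)
$G{\left(B \right)} = 8 + B$ ($G{\left(B \right)} = B + 8 = 8 + B$)
$- G{\left(-6 - \left(-6 + y \left(-6\right)\right) \right)} = - (8 - -36) = - (8 + \left(-6 + 42\right)) = - (8 + 36) = \left(-1\right) 44 = -44$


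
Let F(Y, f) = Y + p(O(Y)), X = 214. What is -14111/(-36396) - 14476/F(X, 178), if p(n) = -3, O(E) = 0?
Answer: -523891075/7679556 ≈ -68.219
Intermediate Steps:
F(Y, f) = -3 + Y (F(Y, f) = Y - 3 = -3 + Y)
-14111/(-36396) - 14476/F(X, 178) = -14111/(-36396) - 14476/(-3 + 214) = -14111*(-1/36396) - 14476/211 = 14111/36396 - 14476*1/211 = 14111/36396 - 14476/211 = -523891075/7679556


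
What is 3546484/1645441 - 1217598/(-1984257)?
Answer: 3013540457702/1088325940779 ≈ 2.7690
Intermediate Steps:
3546484/1645441 - 1217598/(-1984257) = 3546484*(1/1645441) - 1217598*(-1/1984257) = 3546484/1645441 + 405866/661419 = 3013540457702/1088325940779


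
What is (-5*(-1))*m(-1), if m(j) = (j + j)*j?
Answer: 10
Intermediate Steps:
m(j) = 2*j² (m(j) = (2*j)*j = 2*j²)
(-5*(-1))*m(-1) = (-5*(-1))*(2*(-1)²) = 5*(2*1) = 5*2 = 10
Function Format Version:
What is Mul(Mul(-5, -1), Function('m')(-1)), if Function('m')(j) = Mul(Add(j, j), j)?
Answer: 10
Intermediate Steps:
Function('m')(j) = Mul(2, Pow(j, 2)) (Function('m')(j) = Mul(Mul(2, j), j) = Mul(2, Pow(j, 2)))
Mul(Mul(-5, -1), Function('m')(-1)) = Mul(Mul(-5, -1), Mul(2, Pow(-1, 2))) = Mul(5, Mul(2, 1)) = Mul(5, 2) = 10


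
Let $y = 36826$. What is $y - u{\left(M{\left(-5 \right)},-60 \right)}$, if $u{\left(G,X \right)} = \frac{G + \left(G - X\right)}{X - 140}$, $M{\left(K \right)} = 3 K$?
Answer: $\frac{736523}{20} \approx 36826.0$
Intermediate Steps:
$u{\left(G,X \right)} = \frac{- X + 2 G}{-140 + X}$
$y - u{\left(M{\left(-5 \right)},-60 \right)} = 36826 - \frac{\left(-1\right) \left(-60\right) + 2 \cdot 3 \left(-5\right)}{-140 - 60} = 36826 - \frac{60 + 2 \left(-15\right)}{-200} = 36826 - - \frac{60 - 30}{200} = 36826 - \left(- \frac{1}{200}\right) 30 = 36826 - - \frac{3}{20} = 36826 + \frac{3}{20} = \frac{736523}{20}$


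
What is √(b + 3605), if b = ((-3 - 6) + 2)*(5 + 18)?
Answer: 2*√861 ≈ 58.686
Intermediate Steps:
b = -161 (b = (-9 + 2)*23 = -7*23 = -161)
√(b + 3605) = √(-161 + 3605) = √3444 = 2*√861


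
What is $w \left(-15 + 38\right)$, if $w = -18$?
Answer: $-414$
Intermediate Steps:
$w \left(-15 + 38\right) = - 18 \left(-15 + 38\right) = \left(-18\right) 23 = -414$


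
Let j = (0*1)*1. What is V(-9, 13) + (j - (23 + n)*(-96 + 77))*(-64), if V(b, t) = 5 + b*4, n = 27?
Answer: -60831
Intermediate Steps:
V(b, t) = 5 + 4*b
j = 0 (j = 0*1 = 0)
V(-9, 13) + (j - (23 + n)*(-96 + 77))*(-64) = (5 + 4*(-9)) + (0 - (23 + 27)*(-96 + 77))*(-64) = (5 - 36) + (0 - 50*(-19))*(-64) = -31 + (0 - 1*(-950))*(-64) = -31 + (0 + 950)*(-64) = -31 + 950*(-64) = -31 - 60800 = -60831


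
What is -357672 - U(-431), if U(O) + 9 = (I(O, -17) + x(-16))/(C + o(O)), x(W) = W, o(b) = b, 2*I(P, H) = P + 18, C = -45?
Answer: -340495621/952 ≈ -3.5766e+5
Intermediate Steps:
I(P, H) = 9 + P/2 (I(P, H) = (P + 18)/2 = (18 + P)/2 = 9 + P/2)
U(O) = -9 + (-7 + O/2)/(-45 + O) (U(O) = -9 + ((9 + O/2) - 16)/(-45 + O) = -9 + (-7 + O/2)/(-45 + O))
-357672 - U(-431) = -357672 - (796 - 17*(-431))/(2*(-45 - 431)) = -357672 - (796 + 7327)/(2*(-476)) = -357672 - (-1)*8123/(2*476) = -357672 - 1*(-8123/952) = -357672 + 8123/952 = -340495621/952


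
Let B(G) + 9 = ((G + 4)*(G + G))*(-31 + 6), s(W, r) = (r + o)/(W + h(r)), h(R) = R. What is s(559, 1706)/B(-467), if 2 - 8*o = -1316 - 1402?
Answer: -682/8162349545 ≈ -8.3554e-8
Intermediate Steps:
o = 340 (o = 1/4 - (-1316 - 1402)/8 = 1/4 - 1/8*(-2718) = 1/4 + 1359/4 = 340)
s(W, r) = (340 + r)/(W + r) (s(W, r) = (r + 340)/(W + r) = (340 + r)/(W + r))
B(G) = -9 - 50*G*(4 + G) (B(G) = -9 + ((G + 4)*(G + G))*(-31 + 6) = -9 + ((4 + G)*(2*G))*(-25) = -9 + (2*G*(4 + G))*(-25) = -9 - 50*G*(4 + G))
s(559, 1706)/B(-467) = ((340 + 1706)/(559 + 1706))/(-9 - 200*(-467) - 50*(-467)**2) = (2046/2265)/(-9 + 93400 - 50*218089) = ((1/2265)*2046)/(-9 + 93400 - 10904450) = (682/755)/(-10811059) = (682/755)*(-1/10811059) = -682/8162349545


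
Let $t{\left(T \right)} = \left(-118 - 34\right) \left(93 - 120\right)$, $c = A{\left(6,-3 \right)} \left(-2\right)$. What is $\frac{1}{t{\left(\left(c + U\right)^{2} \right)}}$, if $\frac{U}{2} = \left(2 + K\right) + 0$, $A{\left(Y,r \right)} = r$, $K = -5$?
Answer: $\frac{1}{4104} \approx 0.00024366$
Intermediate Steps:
$U = -6$ ($U = 2 \left(\left(2 - 5\right) + 0\right) = 2 \left(-3 + 0\right) = 2 \left(-3\right) = -6$)
$c = 6$ ($c = \left(-3\right) \left(-2\right) = 6$)
$t{\left(T \right)} = 4104$ ($t{\left(T \right)} = \left(-152\right) \left(-27\right) = 4104$)
$\frac{1}{t{\left(\left(c + U\right)^{2} \right)}} = \frac{1}{4104}$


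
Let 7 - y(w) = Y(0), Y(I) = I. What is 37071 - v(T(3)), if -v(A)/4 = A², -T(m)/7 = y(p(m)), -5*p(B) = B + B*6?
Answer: 46675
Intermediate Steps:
p(B) = -7*B/5 (p(B) = -(B + B*6)/5 = -(B + 6*B)/5 = -7*B/5)
y(w) = 7 (y(w) = 7 - 1*0 = 7 + 0 = 7)
T(m) = -49 (T(m) = -7*7 = -49)
v(A) = -4*A²
37071 - v(T(3)) = 37071 - (-4)*(-49)² = 37071 - (-4)*2401 = 37071 - 1*(-9604) = 37071 + 9604 = 46675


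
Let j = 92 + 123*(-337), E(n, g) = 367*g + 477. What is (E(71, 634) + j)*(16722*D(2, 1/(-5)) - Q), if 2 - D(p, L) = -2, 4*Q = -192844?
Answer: 22075527804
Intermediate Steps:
Q = -48211 (Q = (¼)*(-192844) = -48211)
D(p, L) = 4 (D(p, L) = 2 - 1*(-2) = 2 + 2 = 4)
E(n, g) = 477 + 367*g
j = -41359 (j = 92 - 41451 = -41359)
(E(71, 634) + j)*(16722*D(2, 1/(-5)) - Q) = ((477 + 367*634) - 41359)*(16722*4 - 1*(-48211)) = ((477 + 232678) - 41359)*(66888 + 48211) = (233155 - 41359)*115099 = 191796*115099 = 22075527804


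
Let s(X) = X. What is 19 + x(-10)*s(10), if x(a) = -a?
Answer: 119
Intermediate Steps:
19 + x(-10)*s(10) = 19 - 1*(-10)*10 = 19 + 10*10 = 19 + 100 = 119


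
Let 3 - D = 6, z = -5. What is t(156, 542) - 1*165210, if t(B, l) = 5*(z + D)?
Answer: -165250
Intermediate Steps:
D = -3 (D = 3 - 1*6 = 3 - 6 = -3)
t(B, l) = -40 (t(B, l) = 5*(-5 - 3) = 5*(-8) = -40)
t(156, 542) - 1*165210 = -40 - 1*165210 = -40 - 165210 = -165250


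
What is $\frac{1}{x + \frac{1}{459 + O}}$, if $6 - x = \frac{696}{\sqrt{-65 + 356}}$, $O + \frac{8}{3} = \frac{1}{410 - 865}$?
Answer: $- \frac{75298413409236}{20431457447040925} - \frac{90014710930048 \sqrt{291}}{61294372341122775} \approx -0.028737$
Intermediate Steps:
$O = - \frac{3643}{1365}$ ($O = - \frac{8}{3} + \frac{1}{410 - 865} = - \frac{8}{3} + \frac{1}{-455} = - \frac{8}{3} - \frac{1}{455} = - \frac{3643}{1365} \approx -2.6689$)
$x = 6 - \frac{232 \sqrt{291}}{97}$ ($x = 6 - \frac{696}{\sqrt{-65 + 356}} = 6 - \frac{696}{\sqrt{291}} = 6 - 696 \frac{\sqrt{291}}{291} = 6 - \frac{232 \sqrt{291}}{97} \approx -34.8$)
$\frac{1}{x + \frac{1}{459 + O}} = \frac{1}{\left(6 - \frac{232 \sqrt{291}}{97}\right) + \frac{1}{459 - \frac{3643}{1365}}} = \frac{1}{\left(6 - \frac{232 \sqrt{291}}{97}\right) + \frac{1}{\frac{622892}{1365}}} = \frac{1}{\left(6 - \frac{232 \sqrt{291}}{97}\right) + \frac{1365}{622892}} = \frac{1}{\frac{3738717}{622892} - \frac{232 \sqrt{291}}{97}}$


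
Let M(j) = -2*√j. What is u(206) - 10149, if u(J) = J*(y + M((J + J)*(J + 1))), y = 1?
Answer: -9943 - 2472*√2369 ≈ -1.3026e+5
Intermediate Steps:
u(J) = J*(1 - 2*√2*√(J*(1 + J))) (u(J) = J*(1 - 2*√((J + 1)*(J + J))) = J*(1 - 2*√(2*J*(1 + J))) = J*(1 - 2*√2*√(J*(1 + J))))
u(206) - 10149 = 206*(1 - 2*√2*√(206*(1 + 206))) - 10149 = 206*(1 - 2*√2*√(206*207)) - 10149 = 206*(1 - 2*√2*√42642) - 10149 = 206*(1 - 2*√2*3*√4738) - 10149 = 206*(1 - 12*√2369) - 10149 = (206 - 2472*√2369) - 10149 = -9943 - 2472*√2369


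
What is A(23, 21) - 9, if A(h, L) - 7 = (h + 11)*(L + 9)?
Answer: 1018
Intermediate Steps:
A(h, L) = 7 + (9 + L)*(11 + h) (A(h, L) = 7 + (h + 11)*(L + 9) = 7 + (11 + h)*(9 + L) = 7 + (9 + L)*(11 + h))
A(23, 21) - 9 = (106 + 9*23 + 11*21 + 21*23) - 9 = (106 + 207 + 231 + 483) - 9 = 1027 - 9 = 1018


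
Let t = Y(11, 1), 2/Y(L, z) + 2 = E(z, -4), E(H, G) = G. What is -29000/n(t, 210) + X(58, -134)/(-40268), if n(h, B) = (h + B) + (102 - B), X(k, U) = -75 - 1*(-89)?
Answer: -350332027/1228174 ≈ -285.25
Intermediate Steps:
Y(L, z) = -⅓ (Y(L, z) = 2/(-2 - 4) = 2/(-6) = 2*(-⅙) = -⅓)
t = -⅓ ≈ -0.33333
X(k, U) = 14 (X(k, U) = -75 + 89 = 14)
n(h, B) = 102 + h (n(h, B) = (B + h) + (102 - B) = 102 + h)
-29000/n(t, 210) + X(58, -134)/(-40268) = -29000/(102 - ⅓) + 14/(-40268) = -29000/305/3 + 14*(-1/40268) = -29000*3/305 - 7/20134 = -17400/61 - 7/20134 = -350332027/1228174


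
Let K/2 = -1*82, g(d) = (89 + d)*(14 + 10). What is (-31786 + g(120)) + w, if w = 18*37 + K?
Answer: -26268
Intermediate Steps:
g(d) = 2136 + 24*d (g(d) = (89 + d)*24 = 2136 + 24*d)
K = -164 (K = 2*(-1*82) = 2*(-82) = -164)
w = 502 (w = 18*37 - 164 = 666 - 164 = 502)
(-31786 + g(120)) + w = (-31786 + (2136 + 24*120)) + 502 = (-31786 + (2136 + 2880)) + 502 = (-31786 + 5016) + 502 = -26770 + 502 = -26268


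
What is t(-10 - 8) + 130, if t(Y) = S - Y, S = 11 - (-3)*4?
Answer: 171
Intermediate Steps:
S = 23 (S = 11 - 1*(-12) = 11 + 12 = 23)
t(Y) = 23 - Y
t(-10 - 8) + 130 = (23 - (-10 - 8)) + 130 = (23 - 1*(-18)) + 130 = (23 + 18) + 130 = 41 + 130 = 171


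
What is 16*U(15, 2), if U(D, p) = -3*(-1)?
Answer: 48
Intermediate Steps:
U(D, p) = 3
16*U(15, 2) = 16*3 = 48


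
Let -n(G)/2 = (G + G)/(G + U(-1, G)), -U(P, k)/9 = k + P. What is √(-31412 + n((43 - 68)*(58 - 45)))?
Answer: 4*I*√13363397142/2609 ≈ 177.23*I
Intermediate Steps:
U(P, k) = -9*P - 9*k (U(P, k) = -9*(k + P) = -9*(P + k) = -9*P - 9*k)
n(G) = -4*G/(9 - 8*G) (n(G) = -2*(G + G)/(G + (-9*(-1) - 9*G)) = -2*2*G/(G + (9 - 9*G)) = -2*2*G/(9 - 8*G) = -4*G/(9 - 8*G))
√(-31412 + n((43 - 68)*(58 - 45))) = √(-31412 + 4*((43 - 68)*(58 - 45))/(-9 + 8*((43 - 68)*(58 - 45)))) = √(-31412 + 4*(-25*13)/(-9 + 8*(-25*13))) = √(-31412 + 4*(-325)/(-9 + 8*(-325))) = √(-31412 + 4*(-325)/(-9 - 2600)) = √(-31412 + 4*(-325)/(-2609)) = √(-31412 + 4*(-325)*(-1/2609)) = √(-31412 + 1300/2609) = √(-81952608/2609) = 4*I*√13363397142/2609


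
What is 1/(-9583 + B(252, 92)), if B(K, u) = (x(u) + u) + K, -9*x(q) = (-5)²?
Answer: -9/83176 ≈ -0.00010820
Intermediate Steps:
x(q) = -25/9 (x(q) = -⅑*(-5)² = -⅑*25 = -25/9)
B(K, u) = -25/9 + K + u (B(K, u) = (-25/9 + u) + K = -25/9 + K + u)
1/(-9583 + B(252, 92)) = 1/(-9583 + (-25/9 + 252 + 92)) = 1/(-9583 + 3071/9) = 1/(-83176/9) = -9/83176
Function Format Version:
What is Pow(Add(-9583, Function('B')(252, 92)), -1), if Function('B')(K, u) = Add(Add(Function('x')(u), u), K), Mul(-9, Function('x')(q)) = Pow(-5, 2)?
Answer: Rational(-9, 83176) ≈ -0.00010820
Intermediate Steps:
Function('x')(q) = Rational(-25, 9) (Function('x')(q) = Mul(Rational(-1, 9), Pow(-5, 2)) = Mul(Rational(-1, 9), 25) = Rational(-25, 9))
Function('B')(K, u) = Add(Rational(-25, 9), K, u) (Function('B')(K, u) = Add(Add(Rational(-25, 9), u), K) = Add(Rational(-25, 9), K, u))
Pow(Add(-9583, Function('B')(252, 92)), -1) = Pow(Add(-9583, Add(Rational(-25, 9), 252, 92)), -1) = Pow(Add(-9583, Rational(3071, 9)), -1) = Pow(Rational(-83176, 9), -1) = Rational(-9, 83176)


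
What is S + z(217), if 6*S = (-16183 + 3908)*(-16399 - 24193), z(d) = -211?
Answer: 249132767/3 ≈ 8.3044e+7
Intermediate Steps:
S = 249133400/3 (S = ((-16183 + 3908)*(-16399 - 24193))/6 = (-12275*(-40592))/6 = (1/6)*498266800 = 249133400/3 ≈ 8.3044e+7)
S + z(217) = 249133400/3 - 211 = 249132767/3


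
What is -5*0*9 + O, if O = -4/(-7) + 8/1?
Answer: 60/7 ≈ 8.5714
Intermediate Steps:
O = 60/7 (O = -4*(-⅐) + 8*1 = 4/7 + 8 = 60/7 ≈ 8.5714)
-5*0*9 + O = -5*0*9 + 60/7 = 0*9 + 60/7 = 0 + 60/7 = 60/7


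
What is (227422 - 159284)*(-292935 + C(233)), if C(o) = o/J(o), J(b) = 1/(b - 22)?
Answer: -16610136536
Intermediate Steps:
J(b) = 1/(-22 + b)
C(o) = o*(-22 + o) (C(o) = o/(1/(-22 + o)) = o*(-22 + o))
(227422 - 159284)*(-292935 + C(233)) = (227422 - 159284)*(-292935 + 233*(-22 + 233)) = 68138*(-292935 + 233*211) = 68138*(-292935 + 49163) = 68138*(-243772) = -16610136536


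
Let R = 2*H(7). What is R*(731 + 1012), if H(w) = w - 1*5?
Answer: 6972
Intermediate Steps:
H(w) = -5 + w (H(w) = w - 5 = -5 + w)
R = 4 (R = 2*(-5 + 7) = 2*2 = 4)
R*(731 + 1012) = 4*(731 + 1012) = 4*1743 = 6972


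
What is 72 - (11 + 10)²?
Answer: -369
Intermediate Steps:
72 - (11 + 10)² = 72 - 1*21² = 72 - 1*441 = 72 - 441 = -369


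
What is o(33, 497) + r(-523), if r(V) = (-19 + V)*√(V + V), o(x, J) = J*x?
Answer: 16401 - 542*I*√1046 ≈ 16401.0 - 17529.0*I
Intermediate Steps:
r(V) = √2*√V*(-19 + V) (r(V) = (-19 + V)*√(2*V) = (-19 + V)*(√2*√V) = √2*√V*(-19 + V))
o(33, 497) + r(-523) = 497*33 + √2*√(-523)*(-19 - 523) = 16401 + √2*(I*√523)*(-542) = 16401 - 542*I*√1046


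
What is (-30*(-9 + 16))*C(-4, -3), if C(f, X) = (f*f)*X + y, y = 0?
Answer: 10080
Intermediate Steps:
C(f, X) = X*f² (C(f, X) = (f*f)*X + 0 = f²*X + 0 = X*f² + 0 = X*f²)
(-30*(-9 + 16))*C(-4, -3) = (-30*(-9 + 16))*(-3*(-4)²) = (-30*7)*(-3*16) = -210*(-48) = 10080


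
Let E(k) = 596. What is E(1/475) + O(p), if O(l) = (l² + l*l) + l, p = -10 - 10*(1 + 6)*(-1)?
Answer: 7856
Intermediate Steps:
p = 60 (p = -10 - 70*(-1) = -10 - 10*(-7) = -10 + 70 = 60)
O(l) = l + 2*l² (O(l) = (l² + l²) + l = 2*l² + l = l + 2*l²)
E(1/475) + O(p) = 596 + 60*(1 + 2*60) = 596 + 60*(1 + 120) = 596 + 60*121 = 596 + 7260 = 7856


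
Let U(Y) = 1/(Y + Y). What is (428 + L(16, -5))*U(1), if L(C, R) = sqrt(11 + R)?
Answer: 214 + sqrt(6)/2 ≈ 215.22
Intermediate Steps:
U(Y) = 1/(2*Y)
(428 + L(16, -5))*U(1) = (428 + sqrt(11 - 5))*((1/2)/1) = (428 + sqrt(6))*((1/2)*1) = (428 + sqrt(6))*(1/2) = 214 + sqrt(6)/2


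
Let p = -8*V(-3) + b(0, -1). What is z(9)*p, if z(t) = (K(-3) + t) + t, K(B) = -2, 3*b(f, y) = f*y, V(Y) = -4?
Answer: 512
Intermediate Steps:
b(f, y) = f*y/3 (b(f, y) = (f*y)/3 = f*y/3)
z(t) = -2 + 2*t (z(t) = (-2 + t) + t = -2 + 2*t)
p = 32 (p = -8*(-4) + (⅓)*0*(-1) = 32 + 0 = 32)
z(9)*p = (-2 + 2*9)*32 = (-2 + 18)*32 = 16*32 = 512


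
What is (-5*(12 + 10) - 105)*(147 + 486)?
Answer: -136095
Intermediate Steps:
(-5*(12 + 10) - 105)*(147 + 486) = (-5*22 - 105)*633 = (-110 - 105)*633 = -215*633 = -136095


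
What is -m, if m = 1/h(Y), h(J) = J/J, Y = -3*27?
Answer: -1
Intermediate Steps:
Y = -81
h(J) = 1
m = 1 (m = 1/1 = 1)
-m = -1*1 = -1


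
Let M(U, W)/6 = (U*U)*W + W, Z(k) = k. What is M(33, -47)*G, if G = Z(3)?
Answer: -922140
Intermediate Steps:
G = 3
M(U, W) = 6*W + 6*W*U² (M(U, W) = 6*((U*U)*W + W) = 6*(U²*W + W) = 6*(W*U² + W) = 6*(W + W*U²) = 6*W + 6*W*U²)
M(33, -47)*G = (6*(-47)*(1 + 33²))*3 = (6*(-47)*(1 + 1089))*3 = (6*(-47)*1090)*3 = -307380*3 = -922140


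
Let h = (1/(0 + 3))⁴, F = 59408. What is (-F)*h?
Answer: -59408/81 ≈ -733.43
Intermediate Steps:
h = 1/81 (h = (1/3)⁴ = (⅓)⁴ = 1/81 ≈ 0.012346)
(-F)*h = -1*59408*(1/81) = -59408*1/81 = -59408/81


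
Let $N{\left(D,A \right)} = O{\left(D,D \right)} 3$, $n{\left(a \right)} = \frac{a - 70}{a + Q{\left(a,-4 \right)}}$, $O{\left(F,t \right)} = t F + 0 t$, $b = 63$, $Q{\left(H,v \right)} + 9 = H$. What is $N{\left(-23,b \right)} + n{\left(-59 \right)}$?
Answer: $\frac{201678}{127} \approx 1588.0$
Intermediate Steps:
$Q{\left(H,v \right)} = -9 + H$
$O{\left(F,t \right)} = F t$ ($O{\left(F,t \right)} = F t + 0 = F t$)
$n{\left(a \right)} = \frac{-70 + a}{-9 + 2 a}$ ($n{\left(a \right)} = \frac{a - 70}{a + \left(-9 + a\right)} = \frac{-70 + a}{-9 + 2 a}$)
$N{\left(D,A \right)} = 3 D^{2}$ ($N{\left(D,A \right)} = D D 3 = D^{2} \cdot 3 = 3 D^{2}$)
$N{\left(-23,b \right)} + n{\left(-59 \right)} = 3 \left(-23\right)^{2} + \frac{-70 - 59}{-9 + 2 \left(-59\right)} = 3 \cdot 529 + \frac{1}{-9 - 118} \left(-129\right) = 1587 + \frac{1}{-127} \left(-129\right) = 1587 - - \frac{129}{127} = 1587 + \frac{129}{127} = \frac{201678}{127}$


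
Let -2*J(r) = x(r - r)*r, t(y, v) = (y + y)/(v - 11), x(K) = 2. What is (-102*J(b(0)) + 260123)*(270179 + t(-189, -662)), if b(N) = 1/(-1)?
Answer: 47279838147745/673 ≈ 7.0252e+10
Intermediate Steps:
b(N) = -1
t(y, v) = 2*y/(-11 + v) (t(y, v) = (2*y)/(-11 + v) = 2*y/(-11 + v))
J(r) = -r
(-102*J(b(0)) + 260123)*(270179 + t(-189, -662)) = (-(-102)*(-1) + 260123)*(270179 + 2*(-189)/(-11 - 662)) = (-102*1 + 260123)*(270179 + 2*(-189)/(-673)) = (-102 + 260123)*(270179 + 2*(-189)*(-1/673)) = 260021*(270179 + 378/673) = 260021*(181830845/673) = 47279838147745/673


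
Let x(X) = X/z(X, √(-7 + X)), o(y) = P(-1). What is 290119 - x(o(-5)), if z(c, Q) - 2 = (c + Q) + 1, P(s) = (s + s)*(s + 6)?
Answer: 9573892/33 - 5*I*√17/33 ≈ 2.9012e+5 - 0.62471*I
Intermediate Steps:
P(s) = 2*s*(6 + s) (P(s) = (2*s)*(6 + s) = 2*s*(6 + s))
o(y) = -10 (o(y) = 2*(-1)*(6 - 1) = 2*(-1)*5 = -10)
z(c, Q) = 3 + Q + c (z(c, Q) = 2 + ((c + Q) + 1) = 2 + ((Q + c) + 1) = 2 + (1 + Q + c) = 3 + Q + c)
x(X) = X/(3 + X + √(-7 + X)) (x(X) = X/(3 + √(-7 + X) + X) = X/(3 + X + √(-7 + X)))
290119 - x(o(-5)) = 290119 - (-10)/(3 - 10 + √(-7 - 10)) = 290119 - (-10)/(3 - 10 + √(-17)) = 290119 - (-10)/(3 - 10 + I*√17) = 290119 - (-10)/(-7 + I*√17) = 290119 + 10/(-7 + I*√17)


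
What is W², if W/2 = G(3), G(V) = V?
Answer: 36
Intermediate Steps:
W = 6 (W = 2*3 = 6)
W² = 6² = 36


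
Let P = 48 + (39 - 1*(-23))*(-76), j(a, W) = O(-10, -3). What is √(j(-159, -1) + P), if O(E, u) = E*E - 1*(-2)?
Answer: I*√4562 ≈ 67.543*I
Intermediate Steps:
O(E, u) = 2 + E² (O(E, u) = E² + 2 = 2 + E²)
j(a, W) = 102 (j(a, W) = 2 + (-10)² = 2 + 100 = 102)
P = -4664 (P = 48 + (39 + 23)*(-76) = 48 + 62*(-76) = 48 - 4712 = -4664)
√(j(-159, -1) + P) = √(102 - 4664) = √(-4562) = I*√4562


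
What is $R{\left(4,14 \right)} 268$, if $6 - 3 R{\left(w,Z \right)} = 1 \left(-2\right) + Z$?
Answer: $-536$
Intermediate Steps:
$R{\left(w,Z \right)} = \frac{8}{3} - \frac{Z}{3}$ ($R{\left(w,Z \right)} = 2 - \frac{1 \left(-2\right) + Z}{3} = 2 - \frac{-2 + Z}{3} = 2 - \left(- \frac{2}{3} + \frac{Z}{3}\right) = \frac{8}{3} - \frac{Z}{3}$)
$R{\left(4,14 \right)} 268 = \left(\frac{8}{3} - \frac{14}{3}\right) 268 = \left(-2\right) 268 = -536$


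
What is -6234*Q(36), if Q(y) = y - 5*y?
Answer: 897696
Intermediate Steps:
Q(y) = -4*y
-6234*Q(36) = -(-24936)*36 = -6234*(-144) = 897696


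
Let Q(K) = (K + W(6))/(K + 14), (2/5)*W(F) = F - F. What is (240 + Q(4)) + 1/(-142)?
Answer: 306995/1278 ≈ 240.22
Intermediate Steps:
W(F) = 0 (W(F) = 5*(F - F)/2 = (5/2)*0 = 0)
Q(K) = K/(14 + K) (Q(K) = (K + 0)/(K + 14) = K/(14 + K))
(240 + Q(4)) + 1/(-142) = (240 + 4/(14 + 4)) + 1/(-142) = (240 + 4/18) - 1/142 = (240 + 4*(1/18)) - 1/142 = (240 + 2/9) - 1/142 = 2162/9 - 1/142 = 306995/1278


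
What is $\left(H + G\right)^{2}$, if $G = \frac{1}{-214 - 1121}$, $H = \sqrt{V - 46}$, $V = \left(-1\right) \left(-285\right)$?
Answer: $\frac{425951776}{1782225} - \frac{2 \sqrt{239}}{1335} \approx 238.98$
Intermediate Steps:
$V = 285$
$H = \sqrt{239}$ ($H = \sqrt{285 - 46} = \sqrt{239} \approx 15.46$)
$G = - \frac{1}{1335}$ ($G = \frac{1}{-1335} = - \frac{1}{1335} \approx -0.00074906$)
$\left(H + G\right)^{2} = \left(\sqrt{239} - \frac{1}{1335}\right)^{2} = \left(- \frac{1}{1335} + \sqrt{239}\right)^{2}$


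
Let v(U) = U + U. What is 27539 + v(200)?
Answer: 27939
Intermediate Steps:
v(U) = 2*U
27539 + v(200) = 27539 + 2*200 = 27539 + 400 = 27939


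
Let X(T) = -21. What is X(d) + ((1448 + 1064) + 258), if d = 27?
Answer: 2749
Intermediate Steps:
X(d) + ((1448 + 1064) + 258) = -21 + ((1448 + 1064) + 258) = -21 + (2512 + 258) = -21 + 2770 = 2749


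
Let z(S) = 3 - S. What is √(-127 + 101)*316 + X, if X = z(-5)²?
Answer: 64 + 316*I*√26 ≈ 64.0 + 1611.3*I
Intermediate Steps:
X = 64 (X = (3 - 1*(-5))² = (3 + 5)² = 8² = 64)
√(-127 + 101)*316 + X = √(-127 + 101)*316 + 64 = √(-26)*316 + 64 = (I*√26)*316 + 64 = 316*I*√26 + 64 = 64 + 316*I*√26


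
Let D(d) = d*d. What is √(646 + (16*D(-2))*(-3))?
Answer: √454 ≈ 21.307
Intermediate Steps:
D(d) = d²
√(646 + (16*D(-2))*(-3)) = √(646 + (16*(-2)²)*(-3)) = √(646 + (16*4)*(-3)) = √(646 + 64*(-3)) = √(646 - 192) = √454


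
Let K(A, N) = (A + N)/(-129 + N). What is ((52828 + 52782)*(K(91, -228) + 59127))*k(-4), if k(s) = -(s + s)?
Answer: 17834129202880/357 ≈ 4.9956e+10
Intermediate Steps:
K(A, N) = (A + N)/(-129 + N)
k(s) = -2*s
((52828 + 52782)*(K(91, -228) + 59127))*k(-4) = ((52828 + 52782)*((91 - 228)/(-129 - 228) + 59127))*(-2*(-4)) = (105610*(-137/(-357) + 59127))*8 = (105610*(-1/357*(-137) + 59127))*8 = (105610*(137/357 + 59127))*8 = (105610*(21108476/357))*8 = (2229266150360/357)*8 = 17834129202880/357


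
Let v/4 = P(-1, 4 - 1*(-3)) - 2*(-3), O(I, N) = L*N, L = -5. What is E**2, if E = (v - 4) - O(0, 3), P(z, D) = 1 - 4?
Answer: 529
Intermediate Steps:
P(z, D) = -3
O(I, N) = -5*N
v = 12 (v = 4*(-3 - 2*(-3)) = 4*(-3 + 6) = 4*3 = 12)
E = 23 (E = (12 - 4) - (-5)*3 = 8 - 1*(-15) = 8 + 15 = 23)
E**2 = 23**2 = 529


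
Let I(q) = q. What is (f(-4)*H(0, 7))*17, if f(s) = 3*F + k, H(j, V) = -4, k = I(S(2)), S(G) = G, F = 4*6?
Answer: -5032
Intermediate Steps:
F = 24
k = 2
f(s) = 74 (f(s) = 3*24 + 2 = 72 + 2 = 74)
(f(-4)*H(0, 7))*17 = (74*(-4))*17 = -296*17 = -5032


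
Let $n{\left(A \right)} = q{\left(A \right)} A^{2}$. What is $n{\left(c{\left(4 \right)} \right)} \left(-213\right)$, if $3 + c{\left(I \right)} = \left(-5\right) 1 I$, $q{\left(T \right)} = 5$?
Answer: $-563385$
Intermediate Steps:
$c{\left(I \right)} = -3 - 5 I$ ($c{\left(I \right)} = -3 + \left(-5\right) 1 I = -3 - 5 I$)
$n{\left(A \right)} = 5 A^{2}$
$n{\left(c{\left(4 \right)} \right)} \left(-213\right) = 5 \left(-3 - 20\right)^{2} \left(-213\right) = 5 \left(-23\right)^{2} \left(-213\right) = 5 \cdot 529 \left(-213\right) = 2645 \left(-213\right) = -563385$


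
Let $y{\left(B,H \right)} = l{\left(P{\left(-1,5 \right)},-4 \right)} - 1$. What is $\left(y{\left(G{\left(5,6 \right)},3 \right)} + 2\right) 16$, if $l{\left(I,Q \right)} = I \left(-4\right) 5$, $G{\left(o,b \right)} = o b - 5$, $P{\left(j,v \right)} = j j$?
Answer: $-304$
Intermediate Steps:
$P{\left(j,v \right)} = j^{2}$
$G{\left(o,b \right)} = -5 + b o$ ($G{\left(o,b \right)} = b o - 5 = -5 + b o$)
$l{\left(I,Q \right)} = - 20 I$ ($l{\left(I,Q \right)} = - 4 I 5 = - 20 I$)
$y{\left(B,H \right)} = -21$ ($y{\left(B,H \right)} = - 20 \left(-1\right)^{2} - 1 = \left(-20\right) 1 - 1 = -20 - 1 = -21$)
$\left(y{\left(G{\left(5,6 \right)},3 \right)} + 2\right) 16 = \left(-21 + 2\right) 16 = \left(-19\right) 16 = -304$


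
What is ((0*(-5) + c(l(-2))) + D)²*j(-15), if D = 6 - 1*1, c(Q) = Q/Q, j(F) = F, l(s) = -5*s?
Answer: -540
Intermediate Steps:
c(Q) = 1
D = 5 (D = 6 - 1 = 5)
((0*(-5) + c(l(-2))) + D)²*j(-15) = ((0*(-5) + 1) + 5)²*(-15) = ((0 + 1) + 5)²*(-15) = (1 + 5)²*(-15) = 6²*(-15) = 36*(-15) = -540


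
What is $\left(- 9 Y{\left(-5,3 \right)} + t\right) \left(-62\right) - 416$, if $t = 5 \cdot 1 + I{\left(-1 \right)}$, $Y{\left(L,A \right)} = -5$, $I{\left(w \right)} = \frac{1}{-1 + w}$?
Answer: $-3485$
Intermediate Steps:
$t = \frac{9}{2}$ ($t = 5 \cdot 1 + \frac{1}{-1 - 1} = 5 + \frac{1}{-2} = 5 - \frac{1}{2} = \frac{9}{2} \approx 4.5$)
$\left(- 9 Y{\left(-5,3 \right)} + t\right) \left(-62\right) - 416 = \left(\left(-9\right) \left(-5\right) + \frac{9}{2}\right) \left(-62\right) - 416 = \left(45 + \frac{9}{2}\right) \left(-62\right) - 416 = \frac{99}{2} \left(-62\right) - 416 = -3069 - 416 = -3485$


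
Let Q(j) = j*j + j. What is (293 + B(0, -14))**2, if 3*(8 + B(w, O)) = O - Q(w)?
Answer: 707281/9 ≈ 78587.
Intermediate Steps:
Q(j) = j + j**2 (Q(j) = j**2 + j = j + j**2)
B(w, O) = -8 + O/3 - w*(1 + w)/3 (B(w, O) = -8 + (O - w*(1 + w))/3 = -8 + (O/3 - w*(1 + w)/3) = -8 + O/3 - w*(1 + w)/3)
(293 + B(0, -14))**2 = (293 + (-8 + (1/3)*(-14) - 1/3*0*(1 + 0)))**2 = (293 + (-8 - 14/3 - 1/3*0*1))**2 = (293 + (-8 - 14/3 + 0))**2 = (293 - 38/3)**2 = (841/3)**2 = 707281/9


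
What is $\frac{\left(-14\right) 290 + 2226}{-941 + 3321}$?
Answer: $- \frac{131}{170} \approx -0.77059$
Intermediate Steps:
$\frac{\left(-14\right) 290 + 2226}{-941 + 3321} = \frac{-4060 + 2226}{2380} = \left(-1834\right) \frac{1}{2380} = - \frac{131}{170}$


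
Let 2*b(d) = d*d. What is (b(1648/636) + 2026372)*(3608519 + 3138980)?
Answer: 345666245759694596/25281 ≈ 1.3673e+13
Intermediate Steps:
b(d) = d²/2 (b(d) = (d*d)/2 = d²/2)
(b(1648/636) + 2026372)*(3608519 + 3138980) = ((1648/636)²/2 + 2026372)*(3608519 + 3138980) = ((1648*(1/636))²/2 + 2026372)*6747499 = ((412/159)²/2 + 2026372)*6747499 = ((½)*(169744/25281) + 2026372)*6747499 = (84872/25281 + 2026372)*6747499 = (51228795404/25281)*6747499 = 345666245759694596/25281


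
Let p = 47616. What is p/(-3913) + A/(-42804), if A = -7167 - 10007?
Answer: -985476701/83746026 ≈ -11.767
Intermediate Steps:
A = -17174
p/(-3913) + A/(-42804) = 47616/(-3913) - 17174/(-42804) = 47616*(-1/3913) - 17174*(-1/42804) = -47616/3913 + 8587/21402 = -985476701/83746026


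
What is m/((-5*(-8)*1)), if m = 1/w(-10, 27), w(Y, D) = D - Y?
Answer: 1/1480 ≈ 0.00067568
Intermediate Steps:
m = 1/37 (m = 1/(27 - 1*(-10)) = 1/(27 + 10) = 1/37 ≈ 0.027027)
m/((-5*(-8)*1)) = 1/(37*((-5*(-8)*1))) = 1/(37*((40*1))) = (1/37)/40 = (1/37)*(1/40) = 1/1480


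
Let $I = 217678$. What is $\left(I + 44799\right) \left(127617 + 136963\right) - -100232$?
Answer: $69446264892$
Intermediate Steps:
$\left(I + 44799\right) \left(127617 + 136963\right) - -100232 = \left(217678 + 44799\right) \left(127617 + 136963\right) - -100232 = 262477 \cdot 264580 + 100232 = 69446164660 + 100232 = 69446264892$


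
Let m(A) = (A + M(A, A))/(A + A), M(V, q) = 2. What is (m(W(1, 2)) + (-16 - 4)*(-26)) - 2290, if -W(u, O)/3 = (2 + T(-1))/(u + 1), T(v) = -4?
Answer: -10615/6 ≈ -1769.2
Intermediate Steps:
W(u, O) = 6/(1 + u) (W(u, O) = -3*(2 - 4)/(u + 1) = -(-6)/(1 + u) = 6/(1 + u))
m(A) = (2 + A)/(2*A) (m(A) = (A + 2)/(A + A) = (2 + A)/((2*A)) = (2 + A)*(1/(2*A)) = (2 + A)/(2*A))
(m(W(1, 2)) + (-16 - 4)*(-26)) - 2290 = ((2 + 6/(1 + 1))/(2*((6/(1 + 1)))) + (-16 - 4)*(-26)) - 2290 = ((2 + 6/2)/(2*((6/2))) - 20*(-26)) - 2290 = ((2 + 6*(½))/(2*((6*(½)))) + 520) - 2290 = ((½)*(2 + 3)/3 + 520) - 2290 = ((½)*(⅓)*5 + 520) - 2290 = (⅚ + 520) - 2290 = 3125/6 - 2290 = -10615/6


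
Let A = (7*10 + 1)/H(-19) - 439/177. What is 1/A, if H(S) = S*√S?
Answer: -532964877/1479802828 - 42262821*I*√19/1479802828 ≈ -0.36016 - 0.12449*I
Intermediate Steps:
H(S) = S^(3/2)
A = -439/177 + 71*I*√19/361 (A = (7*10 + 1)/((-19)^(3/2)) - 439/177 = (70 + 1)/((-19*I*√19)) - 439*1/177 = 71*(I*√19/361) - 439/177 = 71*I*√19/361 - 439/177 = -439/177 + 71*I*√19/361 ≈ -2.4802 + 0.85729*I)
1/A = 1/(-439/177 + 71*I*√19/361)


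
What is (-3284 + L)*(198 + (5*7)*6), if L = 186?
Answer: -1263984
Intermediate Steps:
(-3284 + L)*(198 + (5*7)*6) = (-3284 + 186)*(198 + (5*7)*6) = -3098*(198 + 35*6) = -3098*(198 + 210) = -3098*408 = -1263984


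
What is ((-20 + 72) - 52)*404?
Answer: 0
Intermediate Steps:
((-20 + 72) - 52)*404 = (52 - 52)*404 = 0*404 = 0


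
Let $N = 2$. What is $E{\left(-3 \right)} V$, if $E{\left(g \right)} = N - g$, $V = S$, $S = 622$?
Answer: $3110$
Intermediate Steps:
$V = 622$
$E{\left(g \right)} = 2 - g$
$E{\left(-3 \right)} V = \left(2 - -3\right) 622 = \left(2 + 3\right) 622 = 5 \cdot 622 = 3110$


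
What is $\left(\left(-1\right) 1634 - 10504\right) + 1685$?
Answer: $-10453$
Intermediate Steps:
$\left(\left(-1\right) 1634 - 10504\right) + 1685 = \left(-1634 + \left(-14128 + 3624\right)\right) + 1685 = \left(-1634 - 10504\right) + 1685 = -12138 + 1685 = -10453$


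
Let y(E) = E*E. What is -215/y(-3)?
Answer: -215/9 ≈ -23.889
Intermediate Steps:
y(E) = E²
-215/y(-3) = -215/((-3)²) = -215/9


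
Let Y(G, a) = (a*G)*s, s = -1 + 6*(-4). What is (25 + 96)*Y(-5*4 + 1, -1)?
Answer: -57475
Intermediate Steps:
s = -25 (s = -1 - 24 = -25)
Y(G, a) = -25*G*a (Y(G, a) = (a*G)*(-25) = (G*a)*(-25) = -25*G*a)
(25 + 96)*Y(-5*4 + 1, -1) = (25 + 96)*(-25*(-5*4 + 1)*(-1)) = 121*(-25*(-20 + 1)*(-1)) = 121*(-25*(-19)*(-1)) = 121*(-475) = -57475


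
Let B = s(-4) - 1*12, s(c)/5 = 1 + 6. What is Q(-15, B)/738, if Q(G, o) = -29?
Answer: -29/738 ≈ -0.039295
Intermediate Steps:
s(c) = 35 (s(c) = 5*(1 + 6) = 5*7 = 35)
B = 23 (B = 35 - 1*12 = 35 - 12 = 23)
Q(-15, B)/738 = -29/738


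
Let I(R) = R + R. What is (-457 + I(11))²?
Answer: 189225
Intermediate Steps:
I(R) = 2*R
(-457 + I(11))² = (-457 + 2*11)² = (-457 + 22)² = (-435)² = 189225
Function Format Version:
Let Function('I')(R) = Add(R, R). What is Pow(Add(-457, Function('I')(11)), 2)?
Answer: 189225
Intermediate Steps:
Function('I')(R) = Mul(2, R)
Pow(Add(-457, Function('I')(11)), 2) = Pow(Add(-457, Mul(2, 11)), 2) = Pow(Add(-457, 22), 2) = Pow(-435, 2) = 189225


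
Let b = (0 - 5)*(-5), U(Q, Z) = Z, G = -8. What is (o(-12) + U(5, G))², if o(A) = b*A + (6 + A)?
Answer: 98596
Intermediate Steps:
b = 25 (b = -5*(-5) = 25)
o(A) = 6 + 26*A (o(A) = 25*A + (6 + A) = 6 + 26*A)
(o(-12) + U(5, G))² = ((6 + 26*(-12)) - 8)² = ((6 - 312) - 8)² = (-306 - 8)² = (-314)² = 98596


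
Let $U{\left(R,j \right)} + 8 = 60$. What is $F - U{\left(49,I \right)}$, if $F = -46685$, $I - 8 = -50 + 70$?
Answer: $-46737$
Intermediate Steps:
$I = 28$ ($I = 8 + \left(-50 + 70\right) = 8 + 20 = 28$)
$U{\left(R,j \right)} = 52$ ($U{\left(R,j \right)} = -8 + 60 = 52$)
$F - U{\left(49,I \right)} = -46685 - 52 = -46737$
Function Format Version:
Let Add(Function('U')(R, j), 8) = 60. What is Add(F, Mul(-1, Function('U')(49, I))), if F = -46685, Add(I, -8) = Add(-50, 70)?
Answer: -46737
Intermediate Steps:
I = 28 (I = Add(8, Add(-50, 70)) = Add(8, 20) = 28)
Function('U')(R, j) = 52 (Function('U')(R, j) = Add(-8, 60) = 52)
Add(F, Mul(-1, Function('U')(49, I))) = Add(-46685, Mul(-1, 52)) = Add(-46685, -52) = -46737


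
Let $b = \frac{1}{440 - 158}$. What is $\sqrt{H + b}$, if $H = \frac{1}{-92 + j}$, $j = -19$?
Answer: $\frac{i \sqrt{66082}}{3478} \approx 0.073912 i$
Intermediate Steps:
$H = - \frac{1}{111}$ ($H = \frac{1}{-92 - 19} = \frac{1}{-111} = - \frac{1}{111} \approx -0.009009$)
$b = \frac{1}{282} \approx 0.0035461$
$\sqrt{H + b} = \sqrt{- \frac{1}{111} + \frac{1}{282}} = \sqrt{- \frac{19}{3478}} = \frac{i \sqrt{66082}}{3478}$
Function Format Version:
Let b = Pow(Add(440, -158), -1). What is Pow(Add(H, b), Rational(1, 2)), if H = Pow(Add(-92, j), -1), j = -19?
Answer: Mul(Rational(1, 3478), I, Pow(66082, Rational(1, 2))) ≈ Mul(0.073912, I)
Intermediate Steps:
H = Rational(-1, 111) (H = Pow(Add(-92, -19), -1) = Pow(-111, -1) = Rational(-1, 111) ≈ -0.0090090)
b = Rational(1, 282) (b = Pow(282, -1) = Rational(1, 282) ≈ 0.0035461)
Pow(Add(H, b), Rational(1, 2)) = Pow(Add(Rational(-1, 111), Rational(1, 282)), Rational(1, 2)) = Pow(Rational(-19, 3478), Rational(1, 2)) = Mul(Rational(1, 3478), I, Pow(66082, Rational(1, 2)))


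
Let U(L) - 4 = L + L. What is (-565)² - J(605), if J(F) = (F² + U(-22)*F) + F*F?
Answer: -388625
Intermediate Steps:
U(L) = 4 + 2*L (U(L) = 4 + (L + L) = 4 + 2*L)
J(F) = -40*F + 2*F² (J(F) = (F² + (4 + 2*(-22))*F) + F*F = (F² + (4 - 44)*F) + F² = (F² - 40*F) + F² = -40*F + 2*F²)
(-565)² - J(605) = (-565)² - 2*605*(-20 + 605) = 319225 - 2*605*585 = 319225 - 1*707850 = 319225 - 707850 = -388625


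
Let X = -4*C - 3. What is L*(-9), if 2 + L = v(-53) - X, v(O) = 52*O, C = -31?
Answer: 25911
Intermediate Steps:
X = 121 (X = -4*(-31) - 3 = 124 - 3 = 121)
L = -2879 (L = -2 + (52*(-53) - 1*121) = -2 + (-2756 - 121) = -2 - 2877 = -2879)
L*(-9) = -2879*(-9) = 25911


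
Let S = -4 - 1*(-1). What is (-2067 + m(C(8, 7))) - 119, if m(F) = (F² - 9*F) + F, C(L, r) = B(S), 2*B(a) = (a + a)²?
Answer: -2006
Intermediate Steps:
S = -3 (S = -4 + 1 = -3)
B(a) = 2*a² (B(a) = (a + a)²/2 = (2*a)²/2 = (4*a²)/2 = 2*a²)
C(L, r) = 18 (C(L, r) = 2*(-3)² = 2*9 = 18)
m(F) = F² - 8*F
(-2067 + m(C(8, 7))) - 119 = (-2067 + 18*(-8 + 18)) - 119 = (-2067 + 18*10) - 119 = (-2067 + 180) - 119 = -1887 - 119 = -2006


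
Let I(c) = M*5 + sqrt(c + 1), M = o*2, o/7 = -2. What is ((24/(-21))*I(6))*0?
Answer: 0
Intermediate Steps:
o = -14 (o = 7*(-2) = -14)
M = -28 (M = -14*2 = -28)
I(c) = -140 + sqrt(1 + c) (I(c) = -28*5 + sqrt(c + 1) = -140 + sqrt(1 + c))
((24/(-21))*I(6))*0 = ((24/(-21))*(-140 + sqrt(1 + 6)))*0 = ((24*(-1/21))*(-140 + sqrt(7)))*0 = -8*(-140 + sqrt(7))/7*0 = (160 - 8*sqrt(7)/7)*0 = 0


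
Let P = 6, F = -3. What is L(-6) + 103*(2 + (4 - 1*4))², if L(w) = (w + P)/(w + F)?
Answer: 412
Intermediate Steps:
L(w) = (6 + w)/(-3 + w) (L(w) = (w + 6)/(w - 3) = (6 + w)/(-3 + w))
L(-6) + 103*(2 + (4 - 1*4))² = (6 - 6)/(-3 - 6) + 103*(2 + (4 - 1*4))² = 0/(-9) + 103*(2 + (4 - 4))² = -⅑*0 + 103*(2 + 0)² = 0 + 103*2² = 0 + 103*4 = 0 + 412 = 412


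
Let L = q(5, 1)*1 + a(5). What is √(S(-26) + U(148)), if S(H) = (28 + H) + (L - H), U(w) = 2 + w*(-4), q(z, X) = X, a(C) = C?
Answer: 2*I*√139 ≈ 23.58*I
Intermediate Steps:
L = 6 (L = 1*1 + 5 = 1 + 5 = 6)
U(w) = 2 - 4*w
S(H) = 34 (S(H) = (28 + H) + (6 - H) = 34)
√(S(-26) + U(148)) = √(34 + (2 - 4*148)) = √(34 + (2 - 592)) = √(34 - 590) = √(-556) = 2*I*√139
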